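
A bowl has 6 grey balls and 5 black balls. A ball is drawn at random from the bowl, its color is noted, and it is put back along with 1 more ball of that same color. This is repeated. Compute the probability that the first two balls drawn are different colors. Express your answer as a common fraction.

Either black then grey, or grey then black; after the first draw the total is 12.
P = (5/11)·(6/12) + (6/11)·(5/12) = 5/11 ≈ 0.4545.

5/11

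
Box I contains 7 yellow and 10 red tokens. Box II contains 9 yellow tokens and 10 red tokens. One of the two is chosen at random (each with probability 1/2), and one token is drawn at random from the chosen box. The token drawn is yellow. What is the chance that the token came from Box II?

153/286

P(yellow | Box I) = 7/17; P(yellow | Box II) = 9/19.
P(yellow) = 1/2·7/17 + 1/2·9/19 = 143/323.
By Bayes' rule, P(Box II | yellow) = 9/38 / 143/323 = 153/286 ≈ 0.5350.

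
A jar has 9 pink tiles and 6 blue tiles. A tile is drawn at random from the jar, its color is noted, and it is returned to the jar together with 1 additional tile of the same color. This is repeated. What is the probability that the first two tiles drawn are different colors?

Either blue then pink, or pink then blue; after the first draw the total is 16.
P = (6/15)·(9/16) + (9/15)·(6/16) = 9/20 ≈ 0.4500.

9/20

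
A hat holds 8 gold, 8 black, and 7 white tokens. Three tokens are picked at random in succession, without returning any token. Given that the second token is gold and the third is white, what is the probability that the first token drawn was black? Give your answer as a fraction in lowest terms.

P(first=black and the second token is gold and the third is white) = (8/23)·(8/22)·(7/21) = 32/759.
P(E) = Σ over first color = 28/759 + 32/759 + 8/253 = 28/253.
By Bayes, P(first=black | E) = 32/759 / 28/253 = 8/21 ≈ 0.3810.

8/21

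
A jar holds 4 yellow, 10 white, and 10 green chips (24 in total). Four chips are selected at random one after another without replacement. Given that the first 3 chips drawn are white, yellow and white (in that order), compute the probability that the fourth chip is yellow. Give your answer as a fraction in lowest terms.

After removing 1 yellow, 2 white, the jar has 3 yellow out of 21 remaining.
P(fourth is yellow | given) = 3/21 = 1/7 ≈ 0.1429.

1/7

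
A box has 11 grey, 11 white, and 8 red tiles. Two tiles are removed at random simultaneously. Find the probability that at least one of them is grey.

88/145

Use the complement: P(at least one grey) = 1 − P(no grey).
P(none) = C(19,2)/C(30,2) = 171/435.
So P = 1 − 171/435 = 88/145 ≈ 0.6069.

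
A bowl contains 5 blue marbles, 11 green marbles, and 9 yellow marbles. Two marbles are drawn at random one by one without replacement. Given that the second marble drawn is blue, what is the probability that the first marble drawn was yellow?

P(first=yellow and the second marble drawn is blue) = (9/25)·(5/24) = 3/40.
P(the second marble drawn is blue) = Σ over first color = 1/30 + 11/120 + 3/40 = 1/5.
By Bayes, P(first=yellow | the second marble drawn is blue) = 3/40 / 1/5 = 3/8 ≈ 0.3750.

3/8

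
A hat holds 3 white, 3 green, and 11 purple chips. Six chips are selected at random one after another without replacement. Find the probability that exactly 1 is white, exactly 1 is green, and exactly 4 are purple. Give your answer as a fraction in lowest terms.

1485/6188

Unordered draws without replacement: count favorable combinations over C(17,6).
Favorable = C(3,1) · C(3,1) · C(11,4) = 2970; total = C(17,6) = 12376.
P = 2970/12376 = 1485/6188 ≈ 0.2400.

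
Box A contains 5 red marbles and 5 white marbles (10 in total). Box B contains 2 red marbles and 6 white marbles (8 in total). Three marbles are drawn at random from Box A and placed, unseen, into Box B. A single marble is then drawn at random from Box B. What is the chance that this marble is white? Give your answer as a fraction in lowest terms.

15/22

Condition on how many of the transferred marbles are white (from Box A: 5 white of 10; then Box B has 11 total).
  0 white: C(5,0)C(5,3)/C(10,3) = 1/12; then P = 6/11
  1 white: C(5,1)C(5,2)/C(10,3) = 5/12; then P = 7/11
  2 white: C(5,2)C(5,1)/C(10,3) = 5/12; then P = 8/11
  3 white: C(5,3)C(5,0)/C(10,3) = 1/12; then P = 9/11
P(white from Box B) = 15/22 ≈ 0.6818.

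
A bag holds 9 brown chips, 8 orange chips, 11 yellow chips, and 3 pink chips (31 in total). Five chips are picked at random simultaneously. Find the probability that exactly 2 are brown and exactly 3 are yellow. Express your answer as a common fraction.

220/6293

Unordered draws without replacement: count favorable combinations over C(31,5).
Favorable = C(9,2) · C(8,0) · C(11,3) · C(3,0) = 5940; total = C(31,5) = 169911.
P = 5940/169911 = 220/6293 ≈ 0.0350.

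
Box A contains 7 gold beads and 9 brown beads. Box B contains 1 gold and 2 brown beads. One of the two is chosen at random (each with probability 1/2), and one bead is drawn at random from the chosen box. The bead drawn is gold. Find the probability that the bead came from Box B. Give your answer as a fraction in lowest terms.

P(gold | Box A) = 7/16; P(gold | Box B) = 1/3.
P(gold) = 1/2·7/16 + 1/2·1/3 = 37/96.
By Bayes' rule, P(Box B | gold) = 1/6 / 37/96 = 16/37 ≈ 0.4324.

16/37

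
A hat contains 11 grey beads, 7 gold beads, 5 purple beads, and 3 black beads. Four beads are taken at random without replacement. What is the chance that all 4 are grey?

33/1495

Unordered draws without replacement: count favorable combinations over C(26,4).
Favorable = C(11,4) · C(7,0) · C(5,0) · C(3,0) = 330; total = C(26,4) = 14950.
P = 330/14950 = 33/1495 ≈ 0.0221.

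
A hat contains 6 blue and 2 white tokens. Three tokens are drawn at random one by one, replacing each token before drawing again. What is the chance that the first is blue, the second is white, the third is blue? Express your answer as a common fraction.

9/64

Multiply the conditional probability of each draw in order, with replacement (the composition resets each draw).
P = (6/8) · (2/8) · (6/8) = 9/64 ≈ 0.1406.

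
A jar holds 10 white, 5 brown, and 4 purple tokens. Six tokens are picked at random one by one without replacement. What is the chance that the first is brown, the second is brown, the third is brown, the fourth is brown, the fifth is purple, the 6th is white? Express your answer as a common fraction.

5/20349

Multiply the conditional probability of each draw in order, without replacement, so each draw removes one from its color and from the total.
P = (5/19) · (4/18) · (3/17) · (2/16) · (4/15) · (10/14) = 5/20349 ≈ 0.0002.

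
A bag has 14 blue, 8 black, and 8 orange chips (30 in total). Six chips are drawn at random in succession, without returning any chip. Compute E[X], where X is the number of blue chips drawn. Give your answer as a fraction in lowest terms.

By linearity of expectation, E[X] = Σ P(draw i is blue); by symmetry each draw (even without replacement) has P(blue) = 14/30.
E[X] = 6 · 14/30 = 14/5 ≈ 2.8000.

14/5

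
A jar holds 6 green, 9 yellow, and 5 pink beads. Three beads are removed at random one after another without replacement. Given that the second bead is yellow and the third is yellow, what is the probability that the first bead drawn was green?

P(first=green and the second bead is yellow and the third is yellow) = (6/20)·(9/19)·(8/18) = 6/95.
P(E) = Σ over first color = 6/95 + 7/95 + 1/19 = 18/95.
By Bayes, P(first=green | E) = 6/95 / 18/95 = 1/3 ≈ 0.3333.

1/3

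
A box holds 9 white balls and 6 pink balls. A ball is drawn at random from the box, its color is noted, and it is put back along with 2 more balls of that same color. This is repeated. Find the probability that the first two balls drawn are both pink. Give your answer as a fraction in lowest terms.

After a pink draw the box holds 8 pink out of 17.
P = (6/15)·(8/17) = 16/85 ≈ 0.1882.

16/85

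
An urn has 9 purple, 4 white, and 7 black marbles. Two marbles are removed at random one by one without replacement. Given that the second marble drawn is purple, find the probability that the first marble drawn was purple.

P(first=purple and the second marble drawn is purple) = (9/20)·(8/19) = 18/95.
P(the second marble drawn is purple) = Σ over first color = 18/95 + 9/95 + 63/380 = 9/20.
By Bayes, P(first=purple | the second marble drawn is purple) = 18/95 / 9/20 = 8/19 ≈ 0.4211.

8/19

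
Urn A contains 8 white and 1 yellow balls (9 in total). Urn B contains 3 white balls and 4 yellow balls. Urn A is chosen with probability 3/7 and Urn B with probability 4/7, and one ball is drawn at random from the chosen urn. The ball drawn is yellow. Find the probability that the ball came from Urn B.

48/55

P(yellow | Urn A) = 1/9; P(yellow | Urn B) = 4/7.
P(yellow) = 3/7·1/9 + 4/7·4/7 = 55/147.
By Bayes' rule, P(Urn B | yellow) = 16/49 / 55/147 = 48/55 ≈ 0.8727.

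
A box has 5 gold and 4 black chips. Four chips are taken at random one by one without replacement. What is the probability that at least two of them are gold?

5/6

Sum the hypergeometric tail for j = 2,…,4 gold chips.
Favorable = C(5,2)·C(4,2) + C(5,3)·C(4,1) + C(5,4)·C(4,0) = 105; total = C(9,4) = 126.
P = 105/126 = 5/6 ≈ 0.8333.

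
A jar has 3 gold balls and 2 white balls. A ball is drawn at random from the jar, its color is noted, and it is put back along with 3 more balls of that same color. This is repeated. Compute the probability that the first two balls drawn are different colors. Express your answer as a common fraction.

3/10

Either white then gold, or gold then white; after the first draw the total is 8.
P = (2/5)·(3/8) + (3/5)·(2/8) = 3/10 ≈ 0.3000.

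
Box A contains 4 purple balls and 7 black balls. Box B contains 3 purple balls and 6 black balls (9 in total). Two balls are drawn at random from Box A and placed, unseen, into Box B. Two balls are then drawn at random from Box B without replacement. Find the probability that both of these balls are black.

Condition on how many of the transferred balls are black (from Box A: 7 black of 11; then Box B has 11 total).
  0 black: C(7,0)C(4,2)/C(11,2) = 6/55; then P = C(6,2)/C(11,2) = 3/11
  1 black: C(7,1)C(4,1)/C(11,2) = 28/55; then P = C(7,2)/C(11,2) = 21/55
  2 black: C(7,2)C(4,0)/C(11,2) = 21/55; then P = C(8,2)/C(11,2) = 28/55
P(both black) = 1266/3025 ≈ 0.4185.

1266/3025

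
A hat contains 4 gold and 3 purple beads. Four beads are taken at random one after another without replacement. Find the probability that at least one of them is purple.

34/35

Use the complement: P(at least one purple) = 1 − P(no purple).
P(none) = C(4,4)/C(7,4) = 1/35.
So P = 1 − 1/35 = 34/35 ≈ 0.9714.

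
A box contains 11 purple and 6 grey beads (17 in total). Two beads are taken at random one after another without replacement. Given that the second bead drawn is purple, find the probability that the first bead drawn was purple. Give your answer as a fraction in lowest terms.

P(first=purple and the second bead drawn is purple) = (11/17)·(10/16) = 55/136.
P(the second bead drawn is purple) = Σ over first color = 55/136 + 33/136 = 11/17.
By Bayes, P(first=purple | the second bead drawn is purple) = 55/136 / 11/17 = 5/8 ≈ 0.6250.

5/8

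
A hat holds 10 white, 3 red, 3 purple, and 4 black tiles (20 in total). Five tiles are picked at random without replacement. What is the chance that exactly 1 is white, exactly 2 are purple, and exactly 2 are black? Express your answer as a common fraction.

15/1292

Unordered draws without replacement: count favorable combinations over C(20,5).
Favorable = C(10,1) · C(3,0) · C(3,2) · C(4,2) = 180; total = C(20,5) = 15504.
P = 180/15504 = 15/1292 ≈ 0.0116.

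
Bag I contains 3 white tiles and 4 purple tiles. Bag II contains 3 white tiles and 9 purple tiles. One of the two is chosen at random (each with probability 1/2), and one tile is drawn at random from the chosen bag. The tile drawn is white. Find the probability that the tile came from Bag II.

7/19

P(white | Bag I) = 3/7; P(white | Bag II) = 1/4.
P(white) = 1/2·3/7 + 1/2·1/4 = 19/56.
By Bayes' rule, P(Bag II | white) = 1/8 / 19/56 = 7/19 ≈ 0.3684.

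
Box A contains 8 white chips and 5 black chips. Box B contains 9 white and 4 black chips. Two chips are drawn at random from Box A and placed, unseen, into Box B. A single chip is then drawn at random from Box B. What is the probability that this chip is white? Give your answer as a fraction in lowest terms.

Condition on how many of the transferred chips are white (from Box A: 8 white of 13; then Box B has 15 total).
  0 white: C(8,0)C(5,2)/C(13,2) = 5/39; then P = 9/15
  1 white: C(8,1)C(5,1)/C(13,2) = 20/39; then P = 10/15
  2 white: C(8,2)C(5,0)/C(13,2) = 14/39; then P = 11/15
P(white from Box B) = 133/195 ≈ 0.6821.

133/195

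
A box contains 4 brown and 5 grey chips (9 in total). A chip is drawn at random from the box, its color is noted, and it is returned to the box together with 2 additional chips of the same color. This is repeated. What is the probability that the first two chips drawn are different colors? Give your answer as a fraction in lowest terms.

Either brown then grey, or grey then brown; after the first draw the total is 11.
P = (4/9)·(5/11) + (5/9)·(4/11) = 40/99 ≈ 0.4040.

40/99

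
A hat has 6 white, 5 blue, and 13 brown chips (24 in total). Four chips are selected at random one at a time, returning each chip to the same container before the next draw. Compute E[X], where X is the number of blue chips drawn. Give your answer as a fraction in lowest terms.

By linearity of expectation, E[X] = Σ P(draw i is blue); each independent draw has P(blue) = 5/24.
E[X] = 4 · 5/24 = 5/6 ≈ 0.8333.

5/6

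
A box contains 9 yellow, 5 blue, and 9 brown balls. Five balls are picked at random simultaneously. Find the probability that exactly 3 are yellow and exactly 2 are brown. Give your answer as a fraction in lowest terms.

432/4807

Unordered draws without replacement: count favorable combinations over C(23,5).
Favorable = C(9,3) · C(5,0) · C(9,2) = 3024; total = C(23,5) = 33649.
P = 3024/33649 = 432/4807 ≈ 0.0899.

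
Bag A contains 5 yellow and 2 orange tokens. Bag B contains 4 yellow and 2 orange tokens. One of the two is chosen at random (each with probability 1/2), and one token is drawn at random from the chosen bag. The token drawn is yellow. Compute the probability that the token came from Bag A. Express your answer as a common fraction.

15/29

P(yellow | Bag A) = 5/7; P(yellow | Bag B) = 2/3.
P(yellow) = 1/2·5/7 + 1/2·2/3 = 29/42.
By Bayes' rule, P(Bag A | yellow) = 5/14 / 29/42 = 15/29 ≈ 0.5172.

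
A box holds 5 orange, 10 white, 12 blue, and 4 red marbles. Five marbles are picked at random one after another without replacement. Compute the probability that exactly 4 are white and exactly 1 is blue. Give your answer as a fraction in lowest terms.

Unordered draws without replacement: count favorable combinations over C(31,5).
Favorable = C(5,0) · C(10,4) · C(12,1) · C(4,0) = 2520; total = C(31,5) = 169911.
P = 2520/169911 = 40/2697 ≈ 0.0148.

40/2697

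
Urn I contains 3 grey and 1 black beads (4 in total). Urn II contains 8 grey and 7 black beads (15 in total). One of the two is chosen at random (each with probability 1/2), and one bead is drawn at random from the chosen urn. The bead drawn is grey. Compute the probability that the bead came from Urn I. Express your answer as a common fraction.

45/77

P(grey | Urn I) = 3/4; P(grey | Urn II) = 8/15.
P(grey) = 1/2·3/4 + 1/2·8/15 = 77/120.
By Bayes' rule, P(Urn I | grey) = 3/8 / 77/120 = 45/77 ≈ 0.5844.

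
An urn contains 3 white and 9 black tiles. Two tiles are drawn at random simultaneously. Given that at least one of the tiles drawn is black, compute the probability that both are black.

P(both black) = C(9,2)/C(12,2) = 6/11; P(at least one black) = 1 − C(3,2)/C(12,2) = 21/22.
Since 'both black' ⊆ 'at least one black', P(both | at least one) = 6/11 / 21/22 = 4/7 ≈ 0.5714.

4/7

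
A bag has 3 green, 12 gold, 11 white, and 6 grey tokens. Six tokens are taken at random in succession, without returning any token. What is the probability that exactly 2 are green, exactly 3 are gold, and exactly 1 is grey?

55/12586

Unordered draws without replacement: count favorable combinations over C(32,6).
Favorable = C(3,2) · C(12,3) · C(11,0) · C(6,1) = 3960; total = C(32,6) = 906192.
P = 3960/906192 = 55/12586 ≈ 0.0044.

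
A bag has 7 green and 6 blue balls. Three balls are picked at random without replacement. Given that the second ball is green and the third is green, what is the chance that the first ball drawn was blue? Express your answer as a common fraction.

6/11

P(first=blue and the second ball is green and the third is green) = (6/13)·(7/12)·(6/11) = 21/143.
P(E) = Σ over first color = 35/286 + 21/143 = 7/26.
By Bayes, P(first=blue | E) = 21/143 / 7/26 = 6/11 ≈ 0.5455.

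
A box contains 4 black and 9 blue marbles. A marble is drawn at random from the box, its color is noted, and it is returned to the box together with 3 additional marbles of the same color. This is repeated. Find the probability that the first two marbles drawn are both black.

After a black draw the box holds 7 black out of 16.
P = (4/13)·(7/16) = 7/52 ≈ 0.1346.

7/52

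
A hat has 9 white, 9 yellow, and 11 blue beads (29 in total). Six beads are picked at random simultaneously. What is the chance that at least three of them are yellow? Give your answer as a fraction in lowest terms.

Sum the hypergeometric tail for j = 3,…,6 yellow beads.
Favorable = C(9,3)·C(20,3) + C(9,4)·C(20,2) + C(9,5)·C(20,1) + C(9,6)·C(20,0) = 122304; total = C(29,6) = 475020.
P = 122304/475020 = 112/435 ≈ 0.2575.

112/435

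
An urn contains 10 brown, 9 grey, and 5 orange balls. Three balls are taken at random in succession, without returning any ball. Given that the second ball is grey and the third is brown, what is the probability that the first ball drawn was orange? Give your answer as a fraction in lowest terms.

P(first=orange and the second ball is grey and the third is brown) = (5/24)·(9/23)·(10/22) = 75/2024.
P(E) = Σ over first color = 135/2024 + 15/253 + 75/2024 = 15/92.
By Bayes, P(first=orange | E) = 75/2024 / 15/92 = 5/22 ≈ 0.2273.

5/22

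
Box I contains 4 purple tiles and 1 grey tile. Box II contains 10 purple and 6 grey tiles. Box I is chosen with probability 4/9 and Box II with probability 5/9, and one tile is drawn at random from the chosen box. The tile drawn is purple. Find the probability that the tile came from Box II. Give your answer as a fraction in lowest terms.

125/253

P(purple | Box I) = 4/5; P(purple | Box II) = 5/8.
P(purple) = 4/9·4/5 + 5/9·5/8 = 253/360.
By Bayes' rule, P(Box II | purple) = 25/72 / 253/360 = 125/253 ≈ 0.4941.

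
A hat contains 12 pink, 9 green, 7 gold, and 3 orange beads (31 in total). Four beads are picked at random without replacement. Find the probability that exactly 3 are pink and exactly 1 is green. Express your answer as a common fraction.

Unordered draws without replacement: count favorable combinations over C(31,4).
Favorable = C(12,3) · C(9,1) · C(7,0) · C(3,0) = 1980; total = C(31,4) = 31465.
P = 1980/31465 = 396/6293 ≈ 0.0629.

396/6293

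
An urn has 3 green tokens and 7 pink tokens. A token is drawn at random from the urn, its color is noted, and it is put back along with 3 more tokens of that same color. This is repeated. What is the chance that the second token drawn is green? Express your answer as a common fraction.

Condition on the first draw. If first is green (prob 3/10), second-green has prob (6)/(13); if not (prob 7/10), it has prob 3/(13).
P = (3/10)·(6/13) + (7/10)·(3/13) = 3/10 ≈ 0.3000.

3/10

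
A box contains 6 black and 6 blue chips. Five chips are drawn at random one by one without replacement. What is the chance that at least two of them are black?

Sum the hypergeometric tail for j = 2,…,5 black chips.
Favorable = C(6,2)·C(6,3) + C(6,3)·C(6,2) + C(6,4)·C(6,1) + C(6,5)·C(6,0) = 696; total = C(12,5) = 792.
P = 696/792 = 29/33 ≈ 0.8788.

29/33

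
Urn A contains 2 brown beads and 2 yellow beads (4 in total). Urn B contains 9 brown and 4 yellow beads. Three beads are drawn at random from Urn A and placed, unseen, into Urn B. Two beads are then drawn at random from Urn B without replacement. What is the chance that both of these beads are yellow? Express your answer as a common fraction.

5/48

Condition on how many of the transferred beads are yellow (from Urn A: 2 yellow of 4; then Urn B has 16 total).
  1 yellow: C(2,1)C(2,2)/C(4,3) = 1/2; then P = C(5,2)/C(16,2) = 1/12
  2 yellow: C(2,2)C(2,1)/C(4,3) = 1/2; then P = C(6,2)/C(16,2) = 1/8
P(both yellow) = 5/48 ≈ 0.1042.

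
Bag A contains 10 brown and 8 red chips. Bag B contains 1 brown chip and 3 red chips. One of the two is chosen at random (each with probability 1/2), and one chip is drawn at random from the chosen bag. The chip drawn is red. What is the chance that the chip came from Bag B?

27/43

P(red | Bag A) = 4/9; P(red | Bag B) = 3/4.
P(red) = 1/2·4/9 + 1/2·3/4 = 43/72.
By Bayes' rule, P(Bag B | red) = 3/8 / 43/72 = 27/43 ≈ 0.6279.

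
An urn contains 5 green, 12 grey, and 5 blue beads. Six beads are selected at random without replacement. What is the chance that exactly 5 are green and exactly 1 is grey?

Unordered draws without replacement: count favorable combinations over C(22,6).
Favorable = C(5,5) · C(12,1) · C(5,0) = 12; total = C(22,6) = 74613.
P = 12/74613 = 4/24871 ≈ 0.0002.

4/24871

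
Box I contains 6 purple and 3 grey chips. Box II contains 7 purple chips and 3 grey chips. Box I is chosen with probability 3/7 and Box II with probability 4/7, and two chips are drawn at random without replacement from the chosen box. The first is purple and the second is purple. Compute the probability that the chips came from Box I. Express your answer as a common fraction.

75/187

P(E | Box I) = 5/12; P(E | Box II) = 7/15.
P(E) = 3/7·5/12 + 4/7·7/15 = 187/420.
By Bayes' rule, P(Box I | E) = 5/28 / 187/420 = 75/187 ≈ 0.4011.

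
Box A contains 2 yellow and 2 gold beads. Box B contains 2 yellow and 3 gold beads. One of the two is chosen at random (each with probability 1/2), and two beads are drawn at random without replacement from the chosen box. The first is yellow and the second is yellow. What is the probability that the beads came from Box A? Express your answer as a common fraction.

5/8

P(E | Box A) = 1/6; P(E | Box B) = 1/10.
P(E) = 1/2·1/6 + 1/2·1/10 = 2/15.
By Bayes' rule, P(Box A | E) = 1/12 / 2/15 = 5/8 ≈ 0.6250.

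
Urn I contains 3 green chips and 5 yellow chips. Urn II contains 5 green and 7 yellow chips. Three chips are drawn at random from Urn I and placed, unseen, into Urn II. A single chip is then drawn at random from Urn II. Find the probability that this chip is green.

Condition on how many of the transferred chips are green (from Urn I: 3 green of 8; then Urn II has 15 total).
  0 green: C(3,0)C(5,3)/C(8,3) = 5/28; then P = 5/15
  1 green: C(3,1)C(5,2)/C(8,3) = 15/28; then P = 6/15
  2 green: C(3,2)C(5,1)/C(8,3) = 15/56; then P = 7/15
  3 green: C(3,3)C(5,0)/C(8,3) = 1/56; then P = 8/15
P(green from Urn II) = 49/120 ≈ 0.4083.

49/120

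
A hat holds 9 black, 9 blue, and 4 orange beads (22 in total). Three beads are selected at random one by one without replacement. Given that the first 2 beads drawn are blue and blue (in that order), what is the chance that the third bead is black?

9/20

After removing 2 blue, the hat has 9 black out of 20 remaining.
P(third is black | given) = 9/20 ≈ 0.4500.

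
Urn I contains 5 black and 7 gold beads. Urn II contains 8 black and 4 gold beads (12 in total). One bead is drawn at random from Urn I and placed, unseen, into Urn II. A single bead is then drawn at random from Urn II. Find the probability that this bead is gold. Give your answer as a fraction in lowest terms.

55/156

Condition on how many of the transferred beads are gold (from Urn I: 7 gold of 12; then Urn II has 13 total).
  0 gold: C(7,0)C(5,1)/C(12,1) = 5/12; then P = 4/13
  1 gold: C(7,1)C(5,0)/C(12,1) = 7/12; then P = 5/13
P(gold from Urn II) = 55/156 ≈ 0.3526.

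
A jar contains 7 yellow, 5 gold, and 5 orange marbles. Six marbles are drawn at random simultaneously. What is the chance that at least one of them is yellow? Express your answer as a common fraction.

Use the complement: P(at least one yellow) = 1 − P(no yellow).
P(none) = C(10,6)/C(17,6) = 210/12376.
So P = 1 − 210/12376 = 869/884 ≈ 0.9830.

869/884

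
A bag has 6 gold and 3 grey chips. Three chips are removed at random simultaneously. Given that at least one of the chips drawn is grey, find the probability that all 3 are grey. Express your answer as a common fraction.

1/64

P(all 3 grey) = C(3,3)/C(9,3) = 1/84; P(at least one grey) = 1 − C(6,3)/C(9,3) = 16/21.
Since 'all 3 grey' ⊆ 'at least one grey', P(all 3 | at least one) = 1/84 / 16/21 = 1/64 ≈ 0.0156.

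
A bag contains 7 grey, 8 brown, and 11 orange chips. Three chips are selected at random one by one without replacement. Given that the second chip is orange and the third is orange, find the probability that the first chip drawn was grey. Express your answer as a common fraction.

7/24

P(first=grey and the second chip is orange and the third is orange) = (7/26)·(11/25)·(10/24) = 77/1560.
P(E) = Σ over first color = 77/1560 + 11/195 + 33/520 = 11/65.
By Bayes, P(first=grey | E) = 77/1560 / 11/65 = 7/24 ≈ 0.2917.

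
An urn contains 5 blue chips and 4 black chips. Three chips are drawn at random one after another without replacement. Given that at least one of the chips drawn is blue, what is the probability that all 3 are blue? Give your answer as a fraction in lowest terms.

P(all 3 blue) = C(5,3)/C(9,3) = 5/42; P(at least one blue) = 1 − C(4,3)/C(9,3) = 20/21.
Since 'all 3 blue' ⊆ 'at least one blue', P(all 3 | at least one) = 5/42 / 20/21 = 1/8 ≈ 0.1250.

1/8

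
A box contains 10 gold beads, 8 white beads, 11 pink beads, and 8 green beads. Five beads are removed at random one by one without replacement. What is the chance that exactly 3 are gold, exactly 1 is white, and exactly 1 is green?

Unordered draws without replacement: count favorable combinations over C(37,5).
Favorable = C(10,3) · C(8,1) · C(11,0) · C(8,1) = 7680; total = C(37,5) = 435897.
P = 7680/435897 = 2560/145299 ≈ 0.0176.

2560/145299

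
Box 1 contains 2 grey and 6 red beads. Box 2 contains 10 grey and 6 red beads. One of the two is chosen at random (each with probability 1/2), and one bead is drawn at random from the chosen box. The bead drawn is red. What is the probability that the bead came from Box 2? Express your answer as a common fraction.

P(red | Box 1) = 3/4; P(red | Box 2) = 3/8.
P(red) = 1/2·3/4 + 1/2·3/8 = 9/16.
By Bayes' rule, P(Box 2 | red) = 3/16 / 9/16 = 1/3 ≈ 0.3333.

1/3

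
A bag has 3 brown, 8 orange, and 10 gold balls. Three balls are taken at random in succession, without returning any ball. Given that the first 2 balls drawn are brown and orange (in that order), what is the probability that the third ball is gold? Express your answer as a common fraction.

After removing 1 brown, 1 orange, the bag has 10 gold out of 19 remaining.
P(third is gold | given) = 10/19 ≈ 0.5263.

10/19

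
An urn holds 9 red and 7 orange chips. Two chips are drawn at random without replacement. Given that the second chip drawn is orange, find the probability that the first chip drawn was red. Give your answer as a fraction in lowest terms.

3/5

P(first=red and the second chip drawn is orange) = (9/16)·(7/15) = 21/80.
P(the second chip drawn is orange) = Σ over first color = 21/80 + 7/40 = 7/16.
By Bayes, P(first=red | the second chip drawn is orange) = 21/80 / 7/16 = 3/5 ≈ 0.6000.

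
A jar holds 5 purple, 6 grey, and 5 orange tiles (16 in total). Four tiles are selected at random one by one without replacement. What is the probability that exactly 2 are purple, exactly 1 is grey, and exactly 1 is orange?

15/91

Unordered draws without replacement: count favorable combinations over C(16,4).
Favorable = C(5,2) · C(6,1) · C(5,1) = 300; total = C(16,4) = 1820.
P = 300/1820 = 15/91 ≈ 0.1648.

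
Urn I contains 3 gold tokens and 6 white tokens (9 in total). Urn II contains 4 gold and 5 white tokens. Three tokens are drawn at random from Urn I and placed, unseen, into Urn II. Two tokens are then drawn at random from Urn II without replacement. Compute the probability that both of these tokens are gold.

41/264

Condition on how many of the transferred tokens are gold (from Urn I: 3 gold of 9; then Urn II has 12 total).
  0 gold: C(3,0)C(6,3)/C(9,3) = 5/21; then P = C(4,2)/C(12,2) = 1/11
  1 gold: C(3,1)C(6,2)/C(9,3) = 15/28; then P = C(5,2)/C(12,2) = 5/33
  2 gold: C(3,2)C(6,1)/C(9,3) = 3/14; then P = C(6,2)/C(12,2) = 5/22
  3 gold: C(3,3)C(6,0)/C(9,3) = 1/84; then P = C(7,2)/C(12,2) = 7/22
P(both gold) = 41/264 ≈ 0.1553.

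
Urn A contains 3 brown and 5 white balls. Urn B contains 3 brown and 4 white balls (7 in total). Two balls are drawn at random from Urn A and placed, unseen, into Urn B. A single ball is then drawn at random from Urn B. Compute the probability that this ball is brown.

5/12

Condition on how many of the transferred balls are brown (from Urn A: 3 brown of 8; then Urn B has 9 total).
  0 brown: C(3,0)C(5,2)/C(8,2) = 5/14; then P = 3/9
  1 brown: C(3,1)C(5,1)/C(8,2) = 15/28; then P = 4/9
  2 brown: C(3,2)C(5,0)/C(8,2) = 3/28; then P = 5/9
P(brown from Urn B) = 5/12 ≈ 0.4167.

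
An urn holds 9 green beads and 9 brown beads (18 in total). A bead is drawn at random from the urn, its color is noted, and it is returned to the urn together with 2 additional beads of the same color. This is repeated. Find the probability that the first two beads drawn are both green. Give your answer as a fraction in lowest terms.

After a green draw the urn holds 11 green out of 20.
P = (9/18)·(11/20) = 11/40 ≈ 0.2750.

11/40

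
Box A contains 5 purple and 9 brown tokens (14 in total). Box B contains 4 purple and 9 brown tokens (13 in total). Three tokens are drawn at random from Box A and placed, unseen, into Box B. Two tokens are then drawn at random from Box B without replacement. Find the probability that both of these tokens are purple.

23/260

Condition on how many of the transferred tokens are purple (from Box A: 5 purple of 14; then Box B has 16 total).
  0 purple: C(5,0)C(9,3)/C(14,3) = 3/13; then P = C(4,2)/C(16,2) = 1/20
  1 purple: C(5,1)C(9,2)/C(14,3) = 45/91; then P = C(5,2)/C(16,2) = 1/12
  2 purple: C(5,2)C(9,1)/C(14,3) = 45/182; then P = C(6,2)/C(16,2) = 1/8
  3 purple: C(5,3)C(9,0)/C(14,3) = 5/182; then P = C(7,2)/C(16,2) = 7/40
P(both purple) = 23/260 ≈ 0.0885.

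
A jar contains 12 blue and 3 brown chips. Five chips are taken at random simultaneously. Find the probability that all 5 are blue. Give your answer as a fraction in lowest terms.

Unordered draws without replacement: count favorable combinations over C(15,5).
Favorable = C(12,5) · C(3,0) = 792; total = C(15,5) = 3003.
P = 792/3003 = 24/91 ≈ 0.2637.

24/91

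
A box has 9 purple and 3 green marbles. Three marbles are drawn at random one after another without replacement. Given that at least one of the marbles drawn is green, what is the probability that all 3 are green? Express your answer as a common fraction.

P(all 3 green) = C(3,3)/C(12,3) = 1/220; P(at least one green) = 1 − C(9,3)/C(12,3) = 34/55.
Since 'all 3 green' ⊆ 'at least one green', P(all 3 | at least one) = 1/220 / 34/55 = 1/136 ≈ 0.0074.

1/136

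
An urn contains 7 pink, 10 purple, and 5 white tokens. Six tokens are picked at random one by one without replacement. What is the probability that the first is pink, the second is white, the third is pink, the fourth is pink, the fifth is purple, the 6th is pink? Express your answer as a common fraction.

25/31977

Multiply the conditional probability of each draw in order, without replacement, so each draw removes one from its color and from the total.
P = (7/22) · (5/21) · (6/20) · (5/19) · (10/18) · (4/17) = 25/31977 ≈ 0.0008.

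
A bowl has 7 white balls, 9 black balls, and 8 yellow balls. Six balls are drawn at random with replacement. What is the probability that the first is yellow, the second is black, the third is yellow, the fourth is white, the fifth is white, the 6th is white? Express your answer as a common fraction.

343/331776

Multiply the conditional probability of each draw in order, with replacement (the composition resets each draw).
P = (8/24) · (9/24) · (8/24) · (7/24) · (7/24) · (7/24) = 343/331776 ≈ 0.0010.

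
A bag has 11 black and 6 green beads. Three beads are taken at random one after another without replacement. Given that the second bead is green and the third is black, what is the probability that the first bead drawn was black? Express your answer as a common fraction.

P(first=black and the second bead is green and the third is black) = (11/17)·(6/16)·(10/15) = 11/68.
P(E) = Σ over first color = 11/68 + 11/136 = 33/136.
By Bayes, P(first=black | E) = 11/68 / 33/136 = 2/3 ≈ 0.6667.

2/3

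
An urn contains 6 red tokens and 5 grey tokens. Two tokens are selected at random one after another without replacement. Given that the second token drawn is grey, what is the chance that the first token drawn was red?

3/5

P(first=red and the second token drawn is grey) = (6/11)·(5/10) = 3/11.
P(the second token drawn is grey) = Σ over first color = 3/11 + 2/11 = 5/11.
By Bayes, P(first=red | the second token drawn is grey) = 3/11 / 5/11 = 3/5 ≈ 0.6000.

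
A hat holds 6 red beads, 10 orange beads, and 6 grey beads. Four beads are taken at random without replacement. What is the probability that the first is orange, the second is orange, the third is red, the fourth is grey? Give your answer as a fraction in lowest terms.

Multiply the conditional probability of each draw in order, without replacement, so each draw removes one from its color and from the total.
P = (10/22) · (9/21) · (6/20) · (6/19) = 27/1463 ≈ 0.0185.

27/1463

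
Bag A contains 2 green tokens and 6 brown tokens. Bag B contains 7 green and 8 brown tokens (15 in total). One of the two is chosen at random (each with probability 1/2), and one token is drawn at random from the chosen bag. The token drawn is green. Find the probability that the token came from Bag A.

P(green | Bag A) = 1/4; P(green | Bag B) = 7/15.
P(green) = 1/2·1/4 + 1/2·7/15 = 43/120.
By Bayes' rule, P(Bag A | green) = 1/8 / 43/120 = 15/43 ≈ 0.3488.

15/43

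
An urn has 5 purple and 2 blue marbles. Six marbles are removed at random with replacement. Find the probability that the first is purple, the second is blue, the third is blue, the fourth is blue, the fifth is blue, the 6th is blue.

160/117649

Multiply the conditional probability of each draw in order, with replacement (the composition resets each draw).
P = (5/7) · (2/7) · (2/7) · (2/7) · (2/7) · (2/7) = 160/117649 ≈ 0.0014.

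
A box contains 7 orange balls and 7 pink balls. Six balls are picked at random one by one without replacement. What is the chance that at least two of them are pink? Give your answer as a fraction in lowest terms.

Sum the hypergeometric tail for j = 2,…,6 pink balls.
Favorable = C(7,2)·C(7,4) + C(7,3)·C(7,3) + C(7,4)·C(7,2) + C(7,5)·C(7,1) + C(7,6)·C(7,0) = 2849; total = C(14,6) = 3003.
P = 2849/3003 = 37/39 ≈ 0.9487.

37/39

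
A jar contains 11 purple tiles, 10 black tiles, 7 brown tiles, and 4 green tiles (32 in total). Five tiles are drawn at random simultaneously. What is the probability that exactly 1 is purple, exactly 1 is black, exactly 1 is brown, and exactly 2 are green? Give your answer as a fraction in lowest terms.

Unordered draws without replacement: count favorable combinations over C(32,5).
Favorable = C(11,1) · C(10,1) · C(7,1) · C(4,2) = 4620; total = C(32,5) = 201376.
P = 4620/201376 = 165/7192 ≈ 0.0229.

165/7192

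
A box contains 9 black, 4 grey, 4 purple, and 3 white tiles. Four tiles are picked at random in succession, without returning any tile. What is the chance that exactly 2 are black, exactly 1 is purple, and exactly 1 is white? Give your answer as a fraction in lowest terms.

Unordered draws without replacement: count favorable combinations over C(20,4).
Favorable = C(9,2) · C(4,0) · C(4,1) · C(3,1) = 432; total = C(20,4) = 4845.
P = 432/4845 = 144/1615 ≈ 0.0892.

144/1615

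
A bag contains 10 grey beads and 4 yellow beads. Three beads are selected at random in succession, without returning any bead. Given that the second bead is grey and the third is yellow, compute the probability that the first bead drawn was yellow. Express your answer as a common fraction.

1/4

P(first=yellow and the second bead is grey and the third is yellow) = (4/14)·(10/13)·(3/12) = 5/91.
P(E) = Σ over first color = 15/91 + 5/91 = 20/91.
By Bayes, P(first=yellow | E) = 5/91 / 20/91 = 1/4 ≈ 0.2500.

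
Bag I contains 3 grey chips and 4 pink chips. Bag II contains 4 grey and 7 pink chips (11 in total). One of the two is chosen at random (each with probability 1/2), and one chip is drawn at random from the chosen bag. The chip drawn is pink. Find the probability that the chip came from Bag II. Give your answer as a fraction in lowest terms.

49/93

P(pink | Bag I) = 4/7; P(pink | Bag II) = 7/11.
P(pink) = 1/2·4/7 + 1/2·7/11 = 93/154.
By Bayes' rule, P(Bag II | pink) = 7/22 / 93/154 = 49/93 ≈ 0.5269.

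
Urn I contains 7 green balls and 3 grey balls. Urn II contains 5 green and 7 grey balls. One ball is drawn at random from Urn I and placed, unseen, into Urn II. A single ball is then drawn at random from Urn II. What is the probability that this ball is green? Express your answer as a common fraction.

Condition on how many of the transferred balls are green (from Urn I: 7 green of 10; then Urn II has 13 total).
  0 green: C(7,0)C(3,1)/C(10,1) = 3/10; then P = 5/13
  1 green: C(7,1)C(3,0)/C(10,1) = 7/10; then P = 6/13
P(green from Urn II) = 57/130 ≈ 0.4385.

57/130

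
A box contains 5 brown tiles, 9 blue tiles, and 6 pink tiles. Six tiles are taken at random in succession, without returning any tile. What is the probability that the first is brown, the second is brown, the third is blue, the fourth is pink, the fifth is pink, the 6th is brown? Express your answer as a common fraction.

Multiply the conditional probability of each draw in order, without replacement, so each draw removes one from its color and from the total.
P = (5/20) · (4/19) · (9/18) · (6/17) · (5/16) · (3/15) = 3/5168 ≈ 0.0006.

3/5168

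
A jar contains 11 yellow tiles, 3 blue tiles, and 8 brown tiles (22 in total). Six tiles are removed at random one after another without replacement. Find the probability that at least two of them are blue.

13/77

Sum the hypergeometric tail for j = 2,…,3 blue tiles.
Favorable = C(3,2)·C(19,4) + C(3,3)·C(19,3) = 12597; total = C(22,6) = 74613.
P = 12597/74613 = 13/77 ≈ 0.1688.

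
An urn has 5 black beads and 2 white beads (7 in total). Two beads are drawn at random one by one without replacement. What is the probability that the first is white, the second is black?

Multiply the conditional probability of each draw in order, without replacement, so each draw removes one from its color and from the total.
P = (2/7) · (5/6) = 5/21 ≈ 0.2381.

5/21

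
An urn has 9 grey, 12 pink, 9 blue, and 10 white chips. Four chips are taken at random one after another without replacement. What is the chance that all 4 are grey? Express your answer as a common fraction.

63/45695

Unordered draws without replacement: count favorable combinations over C(40,4).
Favorable = C(9,4) · C(12,0) · C(9,0) · C(10,0) = 126; total = C(40,4) = 91390.
P = 126/91390 = 63/45695 ≈ 0.0014.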